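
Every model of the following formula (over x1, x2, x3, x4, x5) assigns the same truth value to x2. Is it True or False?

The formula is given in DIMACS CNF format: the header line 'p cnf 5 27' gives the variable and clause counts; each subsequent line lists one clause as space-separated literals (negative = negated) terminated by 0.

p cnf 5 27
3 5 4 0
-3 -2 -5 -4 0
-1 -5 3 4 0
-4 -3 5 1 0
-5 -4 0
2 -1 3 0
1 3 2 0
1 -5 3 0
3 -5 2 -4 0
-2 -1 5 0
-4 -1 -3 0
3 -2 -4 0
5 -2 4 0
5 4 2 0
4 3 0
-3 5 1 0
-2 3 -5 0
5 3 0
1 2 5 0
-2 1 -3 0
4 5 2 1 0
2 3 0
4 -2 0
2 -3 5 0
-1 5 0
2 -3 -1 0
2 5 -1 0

Suppose x2 = True.
From the singleton clause (x4), x4 = True.
From the singleton clause (¬x5), x5 = False.
From the singleton clause (¬x1), x1 = False.
From the singleton clause (¬x3), x3 = False.
But (x3) is also a unit clause — contradiction.
So every satisfying assignment has x2 = False.

False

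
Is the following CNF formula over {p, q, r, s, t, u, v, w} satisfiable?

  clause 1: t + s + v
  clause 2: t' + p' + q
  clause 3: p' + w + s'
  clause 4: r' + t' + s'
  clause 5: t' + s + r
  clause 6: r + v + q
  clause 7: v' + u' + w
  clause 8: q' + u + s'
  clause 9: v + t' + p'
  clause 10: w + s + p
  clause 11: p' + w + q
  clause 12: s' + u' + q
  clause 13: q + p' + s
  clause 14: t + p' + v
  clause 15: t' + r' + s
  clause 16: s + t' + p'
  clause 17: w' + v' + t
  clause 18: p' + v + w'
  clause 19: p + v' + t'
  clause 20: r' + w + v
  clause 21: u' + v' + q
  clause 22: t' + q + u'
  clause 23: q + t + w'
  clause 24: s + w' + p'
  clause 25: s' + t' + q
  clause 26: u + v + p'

Suppose t = 0.
Suppose s = 1.
Suppose p = 0.
Suppose q = 1.
From the singleton clause (u), u = 1.
Suppose v = 0.
Suppose r = 0.
All clauses hold; w can take either value.
A satisfying assignment: p=0, q=1, r=0, s=1, t=0, u=1, v=0, w=1.

Yes, satisfiable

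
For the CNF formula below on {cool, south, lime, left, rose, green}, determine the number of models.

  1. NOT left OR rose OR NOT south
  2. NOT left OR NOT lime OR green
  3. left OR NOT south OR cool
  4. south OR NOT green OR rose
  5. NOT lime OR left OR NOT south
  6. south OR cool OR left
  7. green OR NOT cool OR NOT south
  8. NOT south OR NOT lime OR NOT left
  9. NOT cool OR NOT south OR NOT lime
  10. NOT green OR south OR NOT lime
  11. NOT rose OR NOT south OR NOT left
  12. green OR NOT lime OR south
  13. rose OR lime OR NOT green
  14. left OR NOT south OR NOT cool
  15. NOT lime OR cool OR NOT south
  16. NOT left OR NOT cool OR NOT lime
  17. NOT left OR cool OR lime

6

There are 2^6 = 64 truth assignments over (cool, south, lime, left, rose, green).
Split on lime. With lime = true, the clauses containing lime are satisfied and NOT lime drops from the rest; 0 of the 2^5 = 32 assignments to the other variables satisfy what remains.
With lime = false, by the same count on the reduced clause set, 6 assignments work.
(One model: cool=T, south=F, lime=F, left=F, rose=F, green=F.)
Total: 0 + 6 = 6.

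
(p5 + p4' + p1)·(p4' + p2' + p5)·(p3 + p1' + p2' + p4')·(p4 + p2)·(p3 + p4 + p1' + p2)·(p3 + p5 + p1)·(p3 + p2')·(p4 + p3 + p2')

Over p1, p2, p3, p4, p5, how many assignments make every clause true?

12

There are 2^5 = 32 truth assignments over (p1, p2, p3, p4, p5).
Split on p4. With p4 = 1, the clauses containing p4 are satisfied and p4' drops from the rest; 8 of the 2^4 = 16 assignments to the other variables satisfy what remains.
With p4 = 0, by the same count on the reduced clause set, 4 assignments work.
(One model: p1=F, p2=F, p3=F, p4=T, p5=T.)
Total: 8 + 4 = 12.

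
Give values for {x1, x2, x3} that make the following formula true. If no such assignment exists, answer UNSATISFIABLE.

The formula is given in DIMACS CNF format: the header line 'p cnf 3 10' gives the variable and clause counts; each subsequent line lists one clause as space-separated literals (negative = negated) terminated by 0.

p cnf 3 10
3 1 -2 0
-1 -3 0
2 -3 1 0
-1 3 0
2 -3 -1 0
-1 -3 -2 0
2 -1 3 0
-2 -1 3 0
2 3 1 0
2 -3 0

Case x1 = False:
Case x3 = True:
Unit clause (x2) forces x2 = True.
Every clause now holds.

x1=False,  x2=True,  x3=True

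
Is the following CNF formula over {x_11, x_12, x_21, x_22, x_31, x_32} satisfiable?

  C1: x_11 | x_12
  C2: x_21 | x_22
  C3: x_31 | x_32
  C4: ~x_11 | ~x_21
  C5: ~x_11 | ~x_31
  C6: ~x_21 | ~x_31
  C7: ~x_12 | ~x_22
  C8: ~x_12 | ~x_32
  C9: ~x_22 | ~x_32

No

Case x_11 = 1:
Unit clause (~x_21) forces x_21 = 0.
Unit clause (x_22) forces x_22 = 1.
Unit clause (~x_31) forces x_31 = 0.
Unit clause (x_32) forces x_32 = 1.
Now (~x_32) is unsatisfied and unit — conflict.
So x_11 must be the other value — set x_11 = 0.
Unit clause (x_12) forces x_12 = 1.
Unit clause (~x_22) forces x_22 = 0.
Unit clause (x_21) forces x_21 = 1.
Unit clause (~x_31) forces x_31 = 0.
Unit clause (x_32) forces x_32 = 1.
Now (~x_32) is unsatisfied and unit — conflict.
Either choice for x_11 ends in contradiction.
No assignment satisfies every clause.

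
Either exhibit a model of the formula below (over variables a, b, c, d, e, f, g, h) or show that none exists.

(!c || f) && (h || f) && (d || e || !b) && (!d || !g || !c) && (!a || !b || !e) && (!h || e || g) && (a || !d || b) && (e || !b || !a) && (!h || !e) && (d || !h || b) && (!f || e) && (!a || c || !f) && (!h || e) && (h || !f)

UNSATISFIABLE

Branch on c: set c = false.
Branch on h: set h = true.
From the singleton clause (!e), e = false.
That conflicts with the unit clause (e).
So h must be the other value — set h = false.
From the singleton clause (f), f = true.
That conflicts with the unit clause (!f).
Either choice for h ends in contradiction.
So c must be the other value — set c = true.
From the singleton clause (f), f = true.
From the singleton clause (e), e = true.
From the singleton clause (!h), h = false.
That conflicts with the unit clause (h).
Either choice for c ends in contradiction.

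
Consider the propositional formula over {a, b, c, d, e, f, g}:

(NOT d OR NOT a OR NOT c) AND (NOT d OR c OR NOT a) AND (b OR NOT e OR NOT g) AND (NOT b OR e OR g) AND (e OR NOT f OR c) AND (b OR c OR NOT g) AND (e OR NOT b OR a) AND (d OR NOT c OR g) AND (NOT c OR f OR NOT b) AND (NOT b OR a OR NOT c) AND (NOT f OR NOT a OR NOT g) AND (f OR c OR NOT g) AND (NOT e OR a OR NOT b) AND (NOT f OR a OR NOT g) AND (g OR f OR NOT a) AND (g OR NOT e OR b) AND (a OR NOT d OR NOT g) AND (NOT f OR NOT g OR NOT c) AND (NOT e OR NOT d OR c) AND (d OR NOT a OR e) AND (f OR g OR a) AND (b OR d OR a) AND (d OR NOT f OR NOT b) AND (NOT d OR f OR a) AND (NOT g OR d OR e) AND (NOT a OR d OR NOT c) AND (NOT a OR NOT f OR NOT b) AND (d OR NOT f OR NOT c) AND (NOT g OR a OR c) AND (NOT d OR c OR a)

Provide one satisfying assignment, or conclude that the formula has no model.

a ↦ false, b ↦ false, c ↦ true, d ↦ true, e ↦ false, f ↦ true, g ↦ false

Branch on d: set d = true.
Branch on a: set a = false.
Unit clause (NOT g) forces g = false.
Unit clause (f) forces f = true.
Unit clause (c) forces c = true.
Unit clause (NOT b) forces b = false.
Unit clause (NOT e) forces e = false.
Every clause now holds.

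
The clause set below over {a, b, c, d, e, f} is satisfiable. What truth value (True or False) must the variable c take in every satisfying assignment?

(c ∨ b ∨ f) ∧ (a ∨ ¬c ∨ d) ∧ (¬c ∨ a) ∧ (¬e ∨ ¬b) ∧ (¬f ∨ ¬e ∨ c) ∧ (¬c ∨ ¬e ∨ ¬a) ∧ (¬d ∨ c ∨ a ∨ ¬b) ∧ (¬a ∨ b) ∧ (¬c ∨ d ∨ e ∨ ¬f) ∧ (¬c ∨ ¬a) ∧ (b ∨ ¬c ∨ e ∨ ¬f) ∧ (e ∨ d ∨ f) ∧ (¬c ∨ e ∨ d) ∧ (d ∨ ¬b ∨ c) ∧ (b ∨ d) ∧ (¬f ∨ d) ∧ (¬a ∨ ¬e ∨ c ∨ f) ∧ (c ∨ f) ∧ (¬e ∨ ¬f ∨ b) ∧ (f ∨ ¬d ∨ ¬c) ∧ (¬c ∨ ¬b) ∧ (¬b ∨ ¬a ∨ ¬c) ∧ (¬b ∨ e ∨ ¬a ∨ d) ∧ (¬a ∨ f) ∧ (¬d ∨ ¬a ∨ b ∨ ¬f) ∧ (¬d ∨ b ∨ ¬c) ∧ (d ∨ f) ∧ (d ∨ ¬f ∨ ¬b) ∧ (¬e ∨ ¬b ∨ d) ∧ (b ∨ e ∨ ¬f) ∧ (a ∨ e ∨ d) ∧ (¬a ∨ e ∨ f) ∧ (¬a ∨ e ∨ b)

False

Suppose c = True.
From the singleton clause (a), a = True.
That conflicts with the unit clause (¬a).
So every satisfying assignment has c = False.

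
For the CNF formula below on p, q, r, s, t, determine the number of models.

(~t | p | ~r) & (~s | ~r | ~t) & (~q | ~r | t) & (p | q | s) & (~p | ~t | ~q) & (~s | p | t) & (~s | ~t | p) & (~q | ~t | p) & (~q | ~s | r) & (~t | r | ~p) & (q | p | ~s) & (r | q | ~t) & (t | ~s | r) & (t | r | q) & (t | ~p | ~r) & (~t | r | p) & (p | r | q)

There are 2^5 = 32 truth assignments over (p, q, r, s, t).
Split on p. With p = 1, the clauses containing p are satisfied and ~p drops from the rest; 2 of the 2^4 = 16 assignments to the other variables satisfy what remains.
With p = 0, by the same count on the reduced clause set, 1 assignment works.
Total: 2 + 1 = 3.

3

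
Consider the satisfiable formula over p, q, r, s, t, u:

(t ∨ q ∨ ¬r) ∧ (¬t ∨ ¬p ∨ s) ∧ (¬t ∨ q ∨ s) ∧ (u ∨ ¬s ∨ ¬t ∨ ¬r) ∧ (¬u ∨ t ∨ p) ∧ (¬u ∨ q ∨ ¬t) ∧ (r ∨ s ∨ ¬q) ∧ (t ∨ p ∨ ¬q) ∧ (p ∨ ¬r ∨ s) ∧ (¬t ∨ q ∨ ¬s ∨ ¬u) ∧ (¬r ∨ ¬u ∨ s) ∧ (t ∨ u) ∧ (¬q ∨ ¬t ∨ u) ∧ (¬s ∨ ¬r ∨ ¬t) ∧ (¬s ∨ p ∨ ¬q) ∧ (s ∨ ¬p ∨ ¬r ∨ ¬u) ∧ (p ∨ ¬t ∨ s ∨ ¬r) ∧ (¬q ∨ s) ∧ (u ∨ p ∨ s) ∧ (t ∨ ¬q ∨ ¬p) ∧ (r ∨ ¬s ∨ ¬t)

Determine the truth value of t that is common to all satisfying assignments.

False

Suppose t = True.
Try p = False.
Try q = True.
The clause (u) is unit, so u = True.
The clause (¬s) is unit, so s = False.
But (s) is also a unit clause — contradiction.
Backtrack on q: now try q = False.
The clause (s) is unit, so s = True.
The clause (¬u) is unit, so u = False.
The clause (¬r) is unit, so r = False.
But (r) is also a unit clause — contradiction.
Both values of q lead to a conflict.
Backtrack on p: now try p = True.
The clause (s) is unit, so s = True.
The clause (¬r) is unit, so r = False.
But (r) is also a unit clause — contradiction.
Both values of p lead to a conflict.
So every satisfying assignment has t = False.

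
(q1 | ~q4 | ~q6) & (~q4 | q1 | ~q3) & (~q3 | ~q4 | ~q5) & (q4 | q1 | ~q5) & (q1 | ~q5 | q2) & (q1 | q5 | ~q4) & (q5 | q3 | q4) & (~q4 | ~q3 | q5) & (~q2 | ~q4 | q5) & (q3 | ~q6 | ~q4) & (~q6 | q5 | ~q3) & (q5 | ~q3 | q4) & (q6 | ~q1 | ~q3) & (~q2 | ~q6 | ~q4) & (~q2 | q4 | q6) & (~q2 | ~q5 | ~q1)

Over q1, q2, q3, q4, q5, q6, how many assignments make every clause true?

6

There are 2^6 = 64 truth assignments over (q1, q2, q3, q4, q5, q6).
Split on q2. With q2 = 1, the clauses containing q2 are satisfied and ~q2 drops from the rest; 1 of the 2^5 = 32 assignments to the other variables satisfy what remains.
With q2 = 0, by the same count on the reduced clause set, 5 assignments work.
(One model: q1=F, q2=T, q3=F, q4=T, q5=T, q6=F.)
Total: 1 + 5 = 6.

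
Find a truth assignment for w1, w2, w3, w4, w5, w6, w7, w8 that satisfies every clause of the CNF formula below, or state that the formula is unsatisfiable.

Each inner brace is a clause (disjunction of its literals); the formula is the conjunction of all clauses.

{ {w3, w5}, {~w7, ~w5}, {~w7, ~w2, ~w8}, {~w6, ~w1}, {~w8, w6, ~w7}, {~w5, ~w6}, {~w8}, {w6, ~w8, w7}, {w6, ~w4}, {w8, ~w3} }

The clause (~w8) is unit, so w8 = 0.
The clause (~w3) is unit, so w3 = 0.
The clause (w5) is unit, so w5 = 1.
The clause (~w7) is unit, so w7 = 0.
The clause (~w6) is unit, so w6 = 0.
The clause (~w4) is unit, so w4 = 0.
Every clause is now satisfied; w1, w2 are unconstrained.

w1=1; w2=1; w3=0; w4=0; w5=1; w6=0; w7=0; w8=0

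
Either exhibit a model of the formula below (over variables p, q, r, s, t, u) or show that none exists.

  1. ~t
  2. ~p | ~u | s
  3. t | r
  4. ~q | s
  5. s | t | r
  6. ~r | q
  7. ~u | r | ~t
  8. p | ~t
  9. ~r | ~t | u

p ↦ 0,  q ↦ 1,  r ↦ 1,  s ↦ 1,  t ↦ 0,  u ↦ 1

From the singleton clause (~t), t = 0.
From the singleton clause (r), r = 1.
From the singleton clause (q), q = 1.
From the singleton clause (s), s = 1.
All clauses hold; p, u can take either value.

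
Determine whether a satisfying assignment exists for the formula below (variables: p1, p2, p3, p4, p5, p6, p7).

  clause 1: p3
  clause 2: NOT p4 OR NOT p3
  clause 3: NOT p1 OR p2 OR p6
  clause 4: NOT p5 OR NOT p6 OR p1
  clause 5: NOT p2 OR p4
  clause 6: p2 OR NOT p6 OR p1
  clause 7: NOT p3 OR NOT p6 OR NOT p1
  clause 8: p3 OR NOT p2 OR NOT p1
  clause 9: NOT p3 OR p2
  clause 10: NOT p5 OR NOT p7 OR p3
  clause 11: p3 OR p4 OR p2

No

The clause (p3) is unit, so p3 = true.
The clause (NOT p4) is unit, so p4 = false.
The clause (NOT p2) is unit, so p2 = false.
Now (p2) is unsatisfied and unit — conflict.
No assignment satisfies every clause.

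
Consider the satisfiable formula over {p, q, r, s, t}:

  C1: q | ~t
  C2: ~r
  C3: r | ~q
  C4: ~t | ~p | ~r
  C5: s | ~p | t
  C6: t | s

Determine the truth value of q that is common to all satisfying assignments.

False

Suppose q = 1.
(~r) alone gives r = 0.
That conflicts with the unit clause (r).
So every satisfying assignment has q = False.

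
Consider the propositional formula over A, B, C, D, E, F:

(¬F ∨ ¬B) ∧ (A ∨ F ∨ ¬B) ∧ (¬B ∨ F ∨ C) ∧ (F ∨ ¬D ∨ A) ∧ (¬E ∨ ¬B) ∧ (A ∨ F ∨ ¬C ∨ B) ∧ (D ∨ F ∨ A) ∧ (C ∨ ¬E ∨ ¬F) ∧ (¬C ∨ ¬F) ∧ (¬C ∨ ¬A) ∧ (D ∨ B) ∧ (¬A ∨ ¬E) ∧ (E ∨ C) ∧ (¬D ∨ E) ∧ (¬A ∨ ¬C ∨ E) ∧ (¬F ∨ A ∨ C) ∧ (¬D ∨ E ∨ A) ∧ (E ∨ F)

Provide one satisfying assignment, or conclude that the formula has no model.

UNSATISFIABLE

Case F = False:
From the singleton clause (E), E = True.
From the singleton clause (¬B), B = False.
From the singleton clause (D), D = True.
From the singleton clause (A), A = True.
Now (¬A) is unsatisfied and unit — conflict.
That branch fails; take F = True instead.
From the singleton clause (¬B), B = False.
From the singleton clause (¬C), C = False.
From the singleton clause (¬E), E = False.
Now (E) is unsatisfied and unit — conflict.
Either choice for F ends in contradiction.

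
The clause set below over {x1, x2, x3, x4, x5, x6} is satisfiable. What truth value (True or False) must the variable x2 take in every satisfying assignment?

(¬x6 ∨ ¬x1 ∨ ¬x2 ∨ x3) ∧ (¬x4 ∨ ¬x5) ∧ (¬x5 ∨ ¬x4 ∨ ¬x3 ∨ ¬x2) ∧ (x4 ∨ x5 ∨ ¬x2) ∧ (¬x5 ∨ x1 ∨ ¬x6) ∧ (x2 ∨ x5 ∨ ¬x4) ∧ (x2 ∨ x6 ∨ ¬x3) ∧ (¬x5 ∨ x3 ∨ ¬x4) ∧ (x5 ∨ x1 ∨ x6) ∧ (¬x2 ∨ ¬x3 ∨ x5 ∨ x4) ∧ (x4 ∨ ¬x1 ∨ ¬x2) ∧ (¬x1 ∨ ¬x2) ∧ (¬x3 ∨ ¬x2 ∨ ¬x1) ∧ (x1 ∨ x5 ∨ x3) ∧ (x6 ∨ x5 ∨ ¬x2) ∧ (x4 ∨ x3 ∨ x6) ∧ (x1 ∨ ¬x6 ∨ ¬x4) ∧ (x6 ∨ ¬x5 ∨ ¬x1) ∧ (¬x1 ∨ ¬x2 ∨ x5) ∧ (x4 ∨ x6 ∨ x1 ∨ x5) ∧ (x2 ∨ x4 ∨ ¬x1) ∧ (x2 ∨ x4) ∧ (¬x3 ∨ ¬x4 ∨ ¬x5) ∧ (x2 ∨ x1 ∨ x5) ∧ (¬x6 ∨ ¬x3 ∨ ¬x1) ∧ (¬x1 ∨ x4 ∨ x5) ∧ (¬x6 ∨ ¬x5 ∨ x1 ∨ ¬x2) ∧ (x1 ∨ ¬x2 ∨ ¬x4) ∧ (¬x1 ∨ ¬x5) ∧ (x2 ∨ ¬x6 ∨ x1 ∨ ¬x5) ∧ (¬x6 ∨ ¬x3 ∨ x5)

True

Suppose x2 = False.
The clause (x4) is unit, so x4 = True.
The clause (¬x5) is unit, so x5 = False.
But (x5) is also a unit clause — contradiction.
So every satisfying assignment has x2 = True.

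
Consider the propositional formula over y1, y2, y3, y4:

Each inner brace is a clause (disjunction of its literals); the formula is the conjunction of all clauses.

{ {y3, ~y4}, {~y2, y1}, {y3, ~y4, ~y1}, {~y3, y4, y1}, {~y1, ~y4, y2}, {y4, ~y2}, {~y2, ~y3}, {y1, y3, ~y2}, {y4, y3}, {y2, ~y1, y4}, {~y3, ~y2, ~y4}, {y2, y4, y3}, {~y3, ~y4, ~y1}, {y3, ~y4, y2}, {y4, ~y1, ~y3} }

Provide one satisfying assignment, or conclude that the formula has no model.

y1 ↦ 0; y2 ↦ 0; y3 ↦ 1; y4 ↦ 1

Branch on y3: set y3 = 1.
From the singleton clause (~y2), y2 = 0.
Branch on y4: set y4 = 1.
From the singleton clause (~y1), y1 = 0.
This assignment satisfies each clause.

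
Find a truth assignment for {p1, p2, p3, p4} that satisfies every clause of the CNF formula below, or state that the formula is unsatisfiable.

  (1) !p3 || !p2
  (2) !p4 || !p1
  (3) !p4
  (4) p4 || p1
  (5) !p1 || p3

p1 ↦ true,  p2 ↦ false,  p3 ↦ true,  p4 ↦ false

Unit clause (!p4) forces p4 = false.
Unit clause (p1) forces p1 = true.
Unit clause (p3) forces p3 = true.
Unit clause (!p2) forces p2 = false.
This assignment satisfies each clause.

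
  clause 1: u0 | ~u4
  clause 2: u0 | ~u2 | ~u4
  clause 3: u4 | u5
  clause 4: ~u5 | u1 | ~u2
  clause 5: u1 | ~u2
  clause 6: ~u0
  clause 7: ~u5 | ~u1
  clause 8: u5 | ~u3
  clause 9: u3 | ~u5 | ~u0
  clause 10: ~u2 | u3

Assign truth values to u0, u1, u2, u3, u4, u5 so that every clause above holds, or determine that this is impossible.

From the singleton clause (~u0), u0 = 0.
From the singleton clause (~u4), u4 = 0.
From the singleton clause (u5), u5 = 1.
From the singleton clause (~u1), u1 = 0.
From the singleton clause (~u2), u2 = 0.
Every clause is now satisfied; u3 is unconstrained.

u0=0, u1=0, u2=0, u3=0, u4=0, u5=1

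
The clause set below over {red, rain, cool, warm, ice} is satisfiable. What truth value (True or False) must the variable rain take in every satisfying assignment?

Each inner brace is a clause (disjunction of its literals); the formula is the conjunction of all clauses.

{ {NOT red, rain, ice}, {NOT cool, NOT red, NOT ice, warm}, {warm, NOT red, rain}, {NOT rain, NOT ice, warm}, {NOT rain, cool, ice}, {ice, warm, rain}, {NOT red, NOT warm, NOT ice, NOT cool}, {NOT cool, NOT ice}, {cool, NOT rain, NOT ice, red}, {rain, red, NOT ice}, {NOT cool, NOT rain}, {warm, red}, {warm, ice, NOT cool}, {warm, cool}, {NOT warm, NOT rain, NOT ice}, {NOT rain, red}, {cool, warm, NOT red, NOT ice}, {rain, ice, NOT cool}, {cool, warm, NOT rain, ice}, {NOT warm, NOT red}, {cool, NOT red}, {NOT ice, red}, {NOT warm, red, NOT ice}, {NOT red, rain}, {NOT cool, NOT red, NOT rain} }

False

Suppose rain = true.
From the singleton clause (NOT cool), cool = false.
From the singleton clause (ice), ice = true.
From the singleton clause (warm), warm = true.
Now (NOT warm) is unsatisfied and unit — conflict.
So every satisfying assignment has rain = False.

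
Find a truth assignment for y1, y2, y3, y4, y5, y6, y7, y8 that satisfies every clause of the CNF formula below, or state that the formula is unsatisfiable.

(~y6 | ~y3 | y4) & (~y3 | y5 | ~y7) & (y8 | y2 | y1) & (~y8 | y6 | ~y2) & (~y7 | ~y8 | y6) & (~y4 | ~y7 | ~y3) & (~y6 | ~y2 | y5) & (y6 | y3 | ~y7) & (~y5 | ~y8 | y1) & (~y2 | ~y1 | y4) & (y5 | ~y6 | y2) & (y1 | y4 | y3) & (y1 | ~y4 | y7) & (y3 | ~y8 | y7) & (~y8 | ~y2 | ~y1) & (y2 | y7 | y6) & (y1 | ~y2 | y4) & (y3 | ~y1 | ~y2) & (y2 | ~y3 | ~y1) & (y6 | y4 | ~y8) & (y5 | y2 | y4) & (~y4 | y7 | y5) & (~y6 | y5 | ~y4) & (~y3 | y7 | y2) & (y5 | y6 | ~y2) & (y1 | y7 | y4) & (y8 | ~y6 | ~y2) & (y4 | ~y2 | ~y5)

Suppose y6 = 1.
Suppose y3 = 0.
Suppose y2 = 0.
From the singleton clause (y5), y5 = 1.
Suppose y8 = 0.
From the singleton clause (y1), y1 = 1.
Every clause is now satisfied; y4, y7 are unconstrained.

y1 ↦ 1; y2 ↦ 0; y3 ↦ 0; y4 ↦ 0; y5 ↦ 1; y6 ↦ 1; y7 ↦ 0; y8 ↦ 0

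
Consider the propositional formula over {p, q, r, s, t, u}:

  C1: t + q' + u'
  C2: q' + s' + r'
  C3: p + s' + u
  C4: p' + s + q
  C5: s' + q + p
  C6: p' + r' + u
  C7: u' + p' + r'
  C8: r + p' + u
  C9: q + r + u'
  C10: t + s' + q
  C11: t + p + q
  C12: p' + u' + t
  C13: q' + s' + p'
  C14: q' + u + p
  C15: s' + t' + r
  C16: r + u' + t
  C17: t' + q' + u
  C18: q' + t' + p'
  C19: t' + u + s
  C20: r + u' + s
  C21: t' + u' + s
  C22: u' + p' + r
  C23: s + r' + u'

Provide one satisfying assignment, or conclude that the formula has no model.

UNSATISFIABLE

Case t = 1:
Case s = 0:
From the singleton clause (u), u = 1.
Now (u') is unsatisfied and unit — conflict.
That branch fails; take s = 1 instead.
From the singleton clause (r), r = 1.
From the singleton clause (q'), q = 0.
From the singleton clause (p), p = 1.
From the singleton clause (u), u = 1.
Now (u') is unsatisfied and unit — conflict.
Either choice for s ends in contradiction.
That branch fails; take t = 0 instead.
Case q = 0:
From the singleton clause (s'), s = 0.
From the singleton clause (p'), p = 0.
Now (p) is unsatisfied and unit — conflict.
That branch fails; take q = 1 instead.
From the singleton clause (u'), u = 0.
From the singleton clause (p), p = 1.
From the singleton clause (r'), r = 0.
Now (r) is unsatisfied and unit — conflict.
Either choice for q ends in contradiction.
Either choice for t ends in contradiction.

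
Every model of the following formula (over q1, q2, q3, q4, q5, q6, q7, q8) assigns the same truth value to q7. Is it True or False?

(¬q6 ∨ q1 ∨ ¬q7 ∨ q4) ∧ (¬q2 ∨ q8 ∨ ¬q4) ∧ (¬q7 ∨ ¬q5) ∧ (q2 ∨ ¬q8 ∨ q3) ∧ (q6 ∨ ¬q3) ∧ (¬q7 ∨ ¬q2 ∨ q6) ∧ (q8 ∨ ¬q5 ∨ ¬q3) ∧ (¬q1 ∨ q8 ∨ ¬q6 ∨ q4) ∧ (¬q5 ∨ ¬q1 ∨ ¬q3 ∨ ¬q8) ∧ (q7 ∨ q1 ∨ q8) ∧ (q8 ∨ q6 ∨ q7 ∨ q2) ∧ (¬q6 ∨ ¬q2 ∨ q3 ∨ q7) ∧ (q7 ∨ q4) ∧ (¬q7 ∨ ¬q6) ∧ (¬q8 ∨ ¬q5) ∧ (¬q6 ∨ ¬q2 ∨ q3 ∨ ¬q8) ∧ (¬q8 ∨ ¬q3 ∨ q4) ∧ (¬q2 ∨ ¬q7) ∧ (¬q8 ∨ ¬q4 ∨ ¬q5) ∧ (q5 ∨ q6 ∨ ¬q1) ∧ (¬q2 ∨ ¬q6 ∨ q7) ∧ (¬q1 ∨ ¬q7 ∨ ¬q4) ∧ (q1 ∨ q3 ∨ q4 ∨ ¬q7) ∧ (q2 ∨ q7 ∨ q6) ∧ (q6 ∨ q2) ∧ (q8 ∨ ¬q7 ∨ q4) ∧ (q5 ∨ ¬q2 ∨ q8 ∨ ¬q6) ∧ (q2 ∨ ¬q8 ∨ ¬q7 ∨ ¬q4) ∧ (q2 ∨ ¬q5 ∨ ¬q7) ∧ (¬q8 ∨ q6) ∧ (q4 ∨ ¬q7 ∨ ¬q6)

Suppose q7 = True.
Unit clause (¬q5) forces q5 = False.
Unit clause (¬q6) forces q6 = False.
Unit clause (¬q3) forces q3 = False.
Unit clause (¬q2) forces q2 = False.
That conflicts with the unit clause (q2).
So every satisfying assignment has q7 = False.

False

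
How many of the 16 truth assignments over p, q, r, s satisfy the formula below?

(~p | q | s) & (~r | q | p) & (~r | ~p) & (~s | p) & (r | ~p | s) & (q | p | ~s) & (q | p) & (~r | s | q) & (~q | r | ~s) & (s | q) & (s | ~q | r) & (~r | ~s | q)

2

There are 2^4 = 16 truth assignments over (p, q, r, s).
Check each against the 12 clauses (columns in the order p, q, r, s):
  F F F F  ✗ fails (q | p)
  F F F T  ✗ fails (~s | p)
  F F T F  ✗ fails (~r | q | p)
  F F T T  ✗ fails (~r | q | p)
  F T F F  ✗ fails (s | ~q | r)
  F T F T  ✗ fails (~s | p)
  F T T F  ✓ satisfies all
  F T T T  ✗ fails (~s | p)
  T F F F  ✗ fails (~p | q | s)
  T F F T  ✓ satisfies all
  T F T F  ✗ fails (~p | q | s)
  T F T T  ✗ fails (~r | ~p)
  T T F F  ✗ fails (r | ~p | s)
  T T F T  ✗ fails (~q | r | ~s)
  T T T F  ✗ fails (~r | ~p)
  T T T T  ✗ fails (~r | ~p)
2 of the 16 rows are models.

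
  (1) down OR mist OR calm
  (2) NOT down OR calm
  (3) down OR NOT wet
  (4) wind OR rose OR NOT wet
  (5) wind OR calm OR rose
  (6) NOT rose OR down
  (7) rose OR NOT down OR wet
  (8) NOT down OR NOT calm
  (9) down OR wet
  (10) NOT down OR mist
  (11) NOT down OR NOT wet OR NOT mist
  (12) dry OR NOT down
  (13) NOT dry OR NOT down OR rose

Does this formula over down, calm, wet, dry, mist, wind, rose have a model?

No

Try down = false.
(NOT wet) alone gives wet = false.
But (wet) is also a unit clause — contradiction.
Backtrack on down: now try down = true.
(calm) alone gives calm = true.
But (NOT calm) is also a unit clause — contradiction.
Neither down = true nor down = false works.
No assignment satisfies every clause.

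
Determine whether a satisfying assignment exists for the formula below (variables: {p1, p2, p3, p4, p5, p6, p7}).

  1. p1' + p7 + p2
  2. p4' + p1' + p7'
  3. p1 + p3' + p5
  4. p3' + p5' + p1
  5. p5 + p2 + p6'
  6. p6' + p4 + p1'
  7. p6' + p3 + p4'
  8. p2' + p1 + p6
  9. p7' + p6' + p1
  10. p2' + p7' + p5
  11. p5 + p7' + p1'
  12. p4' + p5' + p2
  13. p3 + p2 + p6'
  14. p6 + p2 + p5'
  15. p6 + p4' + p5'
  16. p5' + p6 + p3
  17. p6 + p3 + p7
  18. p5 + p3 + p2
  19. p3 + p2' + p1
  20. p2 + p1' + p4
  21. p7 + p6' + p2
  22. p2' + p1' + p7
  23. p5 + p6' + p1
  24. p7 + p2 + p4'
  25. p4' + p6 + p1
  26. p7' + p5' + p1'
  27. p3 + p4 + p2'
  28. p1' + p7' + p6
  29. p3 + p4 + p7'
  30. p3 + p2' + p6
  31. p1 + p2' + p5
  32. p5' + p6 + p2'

Unsatisfiable

Case p1 = 0:
Case p3 = 0:
The clause (p2') is unit, so p2 = 0.
The clause (p6') is unit, so p6 = 0.
The clause (p5') is unit, so p5 = 0.
Now (p5) is unsatisfied and unit — conflict.
That branch fails; take p3 = 1 instead.
The clause (p5) is unit, so p5 = 1.
Now (p5') is unsatisfied and unit — conflict.
Neither p3 = 1 nor p3 = 0 works.
That branch fails; take p1 = 1 instead.
Case p7 = 1:
The clause (p4') is unit, so p4 = 0.
The clause (p6') is unit, so p6 = 0.
Now (p6) is unsatisfied and unit — conflict.
That branch fails; take p7 = 0 instead.
The clause (p2) is unit, so p2 = 1.
Now (p2') is unsatisfied and unit — conflict.
Neither p7 = 1 nor p7 = 0 works.
Neither p1 = 1 nor p1 = 0 works.
No assignment satisfies every clause.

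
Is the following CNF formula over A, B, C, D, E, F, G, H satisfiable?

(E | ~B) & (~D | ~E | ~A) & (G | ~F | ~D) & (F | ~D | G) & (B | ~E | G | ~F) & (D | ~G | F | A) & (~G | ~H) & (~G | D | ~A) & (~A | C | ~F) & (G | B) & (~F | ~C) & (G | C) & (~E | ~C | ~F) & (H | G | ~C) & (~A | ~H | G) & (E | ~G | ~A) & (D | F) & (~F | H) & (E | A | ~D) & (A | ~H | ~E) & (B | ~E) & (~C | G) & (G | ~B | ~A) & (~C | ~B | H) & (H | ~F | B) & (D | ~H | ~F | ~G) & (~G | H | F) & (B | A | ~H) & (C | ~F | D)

Try E = 1.
From the singleton clause (B), B = 1.
Try D = 0.
From the singleton clause (F), F = 1.
From the singleton clause (~C), C = 0.
That conflicts with the unit clause (C).
So D must be the other value — set D = 1.
From the singleton clause (~A), A = 0.
From the singleton clause (~H), H = 0.
From the singleton clause (~F), F = 0.
From the singleton clause (G), G = 1.
That conflicts with the unit clause (~G).
Neither D = 1 nor D = 0 works.
So E must be the other value — set E = 0.
From the singleton clause (~B), B = 0.
From the singleton clause (G), G = 1.
From the singleton clause (~H), H = 0.
From the singleton clause (~A), A = 0.
From the singleton clause (~F), F = 0.
That conflicts with the unit clause (F).
Neither E = 1 nor E = 0 works.
No assignment satisfies every clause.

No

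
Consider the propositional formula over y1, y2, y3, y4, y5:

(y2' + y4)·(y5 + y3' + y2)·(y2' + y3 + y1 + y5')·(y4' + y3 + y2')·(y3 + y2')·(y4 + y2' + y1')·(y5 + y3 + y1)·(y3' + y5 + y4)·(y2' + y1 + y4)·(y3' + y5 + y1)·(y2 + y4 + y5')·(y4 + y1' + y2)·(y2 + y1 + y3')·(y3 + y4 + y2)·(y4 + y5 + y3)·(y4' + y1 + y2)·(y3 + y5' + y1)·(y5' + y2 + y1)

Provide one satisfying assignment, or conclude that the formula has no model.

Suppose y2 = 0.
Suppose y5 = 0.
The clause (y3') is unit, so y3 = 0.
The clause (y1) is unit, so y1 = 1.
The clause (y4) is unit, so y4 = 1.
Every clause now holds.

y1: 1; y2: 0; y3: 0; y4: 1; y5: 0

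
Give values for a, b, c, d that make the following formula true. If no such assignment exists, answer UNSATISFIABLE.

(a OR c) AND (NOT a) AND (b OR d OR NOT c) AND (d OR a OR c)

(NOT a) alone gives a = false.
(c) alone gives c = true.
Suppose b = true.
No clause remains; d is free.

a: false,  b: true,  c: true,  d: false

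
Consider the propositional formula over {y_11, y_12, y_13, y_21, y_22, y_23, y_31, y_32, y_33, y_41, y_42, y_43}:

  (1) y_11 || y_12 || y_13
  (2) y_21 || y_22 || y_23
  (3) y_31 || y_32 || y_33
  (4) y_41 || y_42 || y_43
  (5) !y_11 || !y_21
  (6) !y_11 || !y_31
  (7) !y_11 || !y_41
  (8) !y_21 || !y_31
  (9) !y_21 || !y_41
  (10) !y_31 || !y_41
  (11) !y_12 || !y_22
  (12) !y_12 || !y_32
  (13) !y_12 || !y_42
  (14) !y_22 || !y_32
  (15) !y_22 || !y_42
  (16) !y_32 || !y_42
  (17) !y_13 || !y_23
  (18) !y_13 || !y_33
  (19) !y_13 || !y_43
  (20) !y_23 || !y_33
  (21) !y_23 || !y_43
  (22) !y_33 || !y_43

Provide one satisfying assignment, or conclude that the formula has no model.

Try y_11 = false.
Try y_12 = true.
(!y_22) alone gives y_22 = false.
(!y_32) alone gives y_32 = false.
(!y_42) alone gives y_42 = false.
Try y_21 = true.
(!y_31) alone gives y_31 = false.
(y_33) alone gives y_33 = true.
(!y_41) alone gives y_41 = false.
(y_43) alone gives y_43 = true.
But (!y_43) is also a unit clause — contradiction.
That branch fails; take y_21 = false instead.
(y_23) alone gives y_23 = true.
(!y_13) alone gives y_13 = false.
(!y_33) alone gives y_33 = false.
(y_31) alone gives y_31 = true.
(!y_41) alone gives y_41 = false.
(y_43) alone gives y_43 = true.
But (!y_43) is also a unit clause — contradiction.
Neither y_21 = true nor y_21 = false works.
That branch fails; take y_12 = false instead.
(y_13) alone gives y_13 = true.
(!y_23) alone gives y_23 = false.
(!y_33) alone gives y_33 = false.
(!y_43) alone gives y_43 = false.
Try y_21 = true.
(!y_31) alone gives y_31 = false.
(y_32) alone gives y_32 = true.
(!y_41) alone gives y_41 = false.
(y_42) alone gives y_42 = true.
But (!y_42) is also a unit clause — contradiction.
That branch fails; take y_21 = false instead.
(y_22) alone gives y_22 = true.
(!y_32) alone gives y_32 = false.
(y_31) alone gives y_31 = true.
(!y_41) alone gives y_41 = false.
(y_42) alone gives y_42 = true.
But (!y_42) is also a unit clause — contradiction.
Neither y_21 = true nor y_21 = false works.
Neither y_12 = true nor y_12 = false works.
That branch fails; take y_11 = true instead.
(!y_21) alone gives y_21 = false.
(!y_31) alone gives y_31 = false.
(!y_41) alone gives y_41 = false.
Try y_22 = true.
(!y_12) alone gives y_12 = false.
(!y_32) alone gives y_32 = false.
(y_33) alone gives y_33 = true.
(!y_42) alone gives y_42 = false.
(y_43) alone gives y_43 = true.
But (!y_43) is also a unit clause — contradiction.
That branch fails; take y_22 = false instead.
(y_23) alone gives y_23 = true.
(!y_13) alone gives y_13 = false.
(!y_33) alone gives y_33 = false.
(y_32) alone gives y_32 = true.
(!y_12) alone gives y_12 = false.
(!y_42) alone gives y_42 = false.
(y_43) alone gives y_43 = true.
But (!y_43) is also a unit clause — contradiction.
Neither y_22 = true nor y_22 = false works.
Neither y_11 = true nor y_11 = false works.

UNSATISFIABLE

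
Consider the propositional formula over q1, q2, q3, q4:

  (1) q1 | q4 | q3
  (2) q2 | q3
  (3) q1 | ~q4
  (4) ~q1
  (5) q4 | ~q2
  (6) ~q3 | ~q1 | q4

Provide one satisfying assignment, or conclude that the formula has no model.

Unit clause (~q1) forces q1 = 0.
Unit clause (~q4) forces q4 = 0.
Unit clause (q3) forces q3 = 1.
Unit clause (~q2) forces q2 = 0.
This assignment satisfies each clause.

q1: 0,  q2: 0,  q3: 1,  q4: 0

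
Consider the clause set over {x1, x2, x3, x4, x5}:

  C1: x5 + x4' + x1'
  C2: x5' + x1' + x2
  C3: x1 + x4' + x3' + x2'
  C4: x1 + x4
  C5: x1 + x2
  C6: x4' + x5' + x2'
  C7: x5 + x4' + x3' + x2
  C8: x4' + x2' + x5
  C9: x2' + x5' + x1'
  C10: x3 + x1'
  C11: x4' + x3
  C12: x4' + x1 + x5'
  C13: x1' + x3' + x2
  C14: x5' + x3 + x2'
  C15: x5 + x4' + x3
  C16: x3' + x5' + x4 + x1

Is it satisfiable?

Satisfiable

Try x1 = 1.
(x3) alone gives x3 = 1.
(x2) alone gives x2 = 1.
(x5') alone gives x5 = 0.
(x4') alone gives x4 = 0.
Every clause now holds.
A satisfying assignment: x1=1, x2=1, x3=1, x4=0, x5=0.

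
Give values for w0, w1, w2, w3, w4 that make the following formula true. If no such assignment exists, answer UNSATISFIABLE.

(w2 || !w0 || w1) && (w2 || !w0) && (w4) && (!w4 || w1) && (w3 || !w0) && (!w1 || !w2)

(w4) alone gives w4 = true.
(w1) alone gives w1 = true.
(!w2) alone gives w2 = false.
(!w0) alone gives w0 = false.
All clauses hold; w3 can take either value.

w0=false; w1=true; w2=false; w3=false; w4=true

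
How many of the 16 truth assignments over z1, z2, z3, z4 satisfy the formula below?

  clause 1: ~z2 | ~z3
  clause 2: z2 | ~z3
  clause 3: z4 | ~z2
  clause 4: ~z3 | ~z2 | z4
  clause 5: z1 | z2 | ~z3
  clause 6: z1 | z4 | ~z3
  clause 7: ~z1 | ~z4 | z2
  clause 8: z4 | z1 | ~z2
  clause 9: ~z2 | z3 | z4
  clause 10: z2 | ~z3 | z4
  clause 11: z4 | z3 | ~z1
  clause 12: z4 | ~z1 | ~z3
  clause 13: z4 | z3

3

There are 2^4 = 16 truth assignments over (z1, z2, z3, z4).
Check each against the 13 clauses (columns in the order z1, z2, z3, z4):
  F F F F  ✗ fails (z4 | z3)
  F F F T  ✓ satisfies all
  F F T F  ✗ fails (z2 | ~z3)
  F F T T  ✗ fails (z2 | ~z3)
  F T F F  ✗ fails (z4 | ~z2)
  F T F T  ✓ satisfies all
  F T T F  ✗ fails (~z2 | ~z3)
  F T T T  ✗ fails (~z2 | ~z3)
  T F F F  ✗ fails (z4 | z3 | ~z1)
  T F F T  ✗ fails (~z1 | ~z4 | z2)
  T F T F  ✗ fails (z2 | ~z3)
  T F T T  ✗ fails (z2 | ~z3)
  T T F F  ✗ fails (z4 | ~z2)
  T T F T  ✓ satisfies all
  T T T F  ✗ fails (~z2 | ~z3)
  T T T T  ✗ fails (~z2 | ~z3)
3 of the 16 rows are models.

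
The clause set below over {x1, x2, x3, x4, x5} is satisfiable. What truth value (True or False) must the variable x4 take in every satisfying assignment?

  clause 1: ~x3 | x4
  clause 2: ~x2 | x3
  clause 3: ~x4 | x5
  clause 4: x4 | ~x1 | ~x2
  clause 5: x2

Suppose x4 = 0.
The clause (~x3) is unit, so x3 = 0.
The clause (~x2) is unit, so x2 = 0.
Now (x2) is unsatisfied and unit — conflict.
So every satisfying assignment has x4 = True.

True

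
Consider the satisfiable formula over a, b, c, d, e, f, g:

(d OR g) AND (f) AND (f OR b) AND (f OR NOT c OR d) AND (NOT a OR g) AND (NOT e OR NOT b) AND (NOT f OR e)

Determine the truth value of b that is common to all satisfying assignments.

Suppose b = true.
The clause (f) is unit, so f = true.
The clause (NOT e) is unit, so e = false.
Now (e) is unsatisfied and unit — conflict.
So every satisfying assignment has b = False.

False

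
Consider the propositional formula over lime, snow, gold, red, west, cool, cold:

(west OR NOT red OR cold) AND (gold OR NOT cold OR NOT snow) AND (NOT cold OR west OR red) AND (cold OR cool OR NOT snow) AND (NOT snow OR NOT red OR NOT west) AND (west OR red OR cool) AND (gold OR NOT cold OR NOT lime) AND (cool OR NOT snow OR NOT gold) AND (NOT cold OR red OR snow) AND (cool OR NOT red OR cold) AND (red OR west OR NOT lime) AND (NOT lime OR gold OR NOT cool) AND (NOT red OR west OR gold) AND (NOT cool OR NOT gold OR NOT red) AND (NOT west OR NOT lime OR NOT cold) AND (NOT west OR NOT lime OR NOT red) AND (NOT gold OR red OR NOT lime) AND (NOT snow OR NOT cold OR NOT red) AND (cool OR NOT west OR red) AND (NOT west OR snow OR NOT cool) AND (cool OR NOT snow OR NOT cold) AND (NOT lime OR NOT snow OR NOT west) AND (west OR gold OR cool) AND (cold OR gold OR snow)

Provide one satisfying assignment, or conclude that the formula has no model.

lime ↦ false,  snow ↦ true,  gold ↦ true,  red ↦ false,  west ↦ true,  cool ↦ true,  cold ↦ true

Try west = true.
Try snow = true.
From the singleton clause (NOT red), red = false.
From the singleton clause (cool), cool = true.
From the singleton clause (NOT lime), lime = false.
Try gold = true.
All clauses hold; cold can take either value.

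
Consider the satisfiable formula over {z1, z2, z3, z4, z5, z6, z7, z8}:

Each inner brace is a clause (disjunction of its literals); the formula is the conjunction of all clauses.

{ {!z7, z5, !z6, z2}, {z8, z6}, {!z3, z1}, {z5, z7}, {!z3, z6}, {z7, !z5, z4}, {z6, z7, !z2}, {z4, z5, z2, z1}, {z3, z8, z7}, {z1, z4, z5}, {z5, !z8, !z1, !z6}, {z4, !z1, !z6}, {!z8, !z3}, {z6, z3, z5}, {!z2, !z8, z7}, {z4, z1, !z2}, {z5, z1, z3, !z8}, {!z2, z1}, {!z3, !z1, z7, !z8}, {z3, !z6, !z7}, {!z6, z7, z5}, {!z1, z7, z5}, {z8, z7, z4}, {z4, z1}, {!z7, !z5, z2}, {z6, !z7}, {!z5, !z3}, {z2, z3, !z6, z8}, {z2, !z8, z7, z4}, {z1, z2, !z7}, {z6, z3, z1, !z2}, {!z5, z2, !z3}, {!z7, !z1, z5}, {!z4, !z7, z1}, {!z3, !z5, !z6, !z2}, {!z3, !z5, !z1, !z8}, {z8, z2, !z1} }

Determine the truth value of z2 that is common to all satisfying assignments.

Suppose z2 = true.
The clause (z1) is unit, so z1 = true.
Branch on z8: set z8 = true.
The clause (!z3) is unit, so z3 = false.
The clause (z7) is unit, so z7 = true.
The clause (!z6) is unit, so z6 = false.
That conflicts with the unit clause (z6).
That branch fails; take z8 = false instead.
The clause (z6) is unit, so z6 = true.
The clause (z4) is unit, so z4 = true.
Branch on z5: set z5 = true.
The clause (!z3) is unit, so z3 = false.
The clause (z7) is unit, so z7 = true.
That conflicts with the unit clause (!z7).
That branch fails; take z5 = false instead.
The clause (z7) is unit, so z7 = true.
That conflicts with the unit clause (!z7).
Both values of z5 lead to a conflict.
Both values of z8 lead to a conflict.
So every satisfying assignment has z2 = False.

False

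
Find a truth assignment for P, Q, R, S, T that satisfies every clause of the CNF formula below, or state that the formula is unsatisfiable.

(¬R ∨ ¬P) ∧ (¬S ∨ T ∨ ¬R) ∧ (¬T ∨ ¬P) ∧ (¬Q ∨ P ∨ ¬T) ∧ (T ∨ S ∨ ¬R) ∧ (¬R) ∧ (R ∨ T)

P ↦ False,  Q ↦ False,  R ↦ False,  S ↦ True,  T ↦ True

The clause (¬R) is unit, so R = False.
The clause (T) is unit, so T = True.
The clause (¬P) is unit, so P = False.
The clause (¬Q) is unit, so Q = False.
No clause remains; S is free.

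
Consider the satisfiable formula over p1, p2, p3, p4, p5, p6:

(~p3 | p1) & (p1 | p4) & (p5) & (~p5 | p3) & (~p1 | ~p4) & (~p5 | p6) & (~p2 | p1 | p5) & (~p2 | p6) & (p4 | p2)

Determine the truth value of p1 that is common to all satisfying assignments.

True

Suppose p1 = 0.
From the singleton clause (~p3), p3 = 0.
From the singleton clause (p4), p4 = 1.
From the singleton clause (p5), p5 = 1.
But (~p5) is also a unit clause — contradiction.
So every satisfying assignment has p1 = True.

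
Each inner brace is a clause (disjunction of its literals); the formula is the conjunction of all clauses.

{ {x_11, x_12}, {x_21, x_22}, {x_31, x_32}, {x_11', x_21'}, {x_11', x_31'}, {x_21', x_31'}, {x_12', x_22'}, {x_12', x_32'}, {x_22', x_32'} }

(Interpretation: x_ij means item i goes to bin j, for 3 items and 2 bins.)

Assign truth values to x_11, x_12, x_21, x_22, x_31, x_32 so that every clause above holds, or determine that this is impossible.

UNSATISFIABLE

Try x_11 = 1.
Unit clause (x_21') forces x_21 = 0.
Unit clause (x_22) forces x_22 = 1.
Unit clause (x_31') forces x_31 = 0.
Unit clause (x_32) forces x_32 = 1.
But (x_32') is also a unit clause — contradiction.
Backtrack on x_11: now try x_11 = 0.
Unit clause (x_12) forces x_12 = 1.
Unit clause (x_22') forces x_22 = 0.
Unit clause (x_21) forces x_21 = 1.
Unit clause (x_31') forces x_31 = 0.
Unit clause (x_32) forces x_32 = 1.
But (x_32') is also a unit clause — contradiction.
Both values of x_11 lead to a conflict.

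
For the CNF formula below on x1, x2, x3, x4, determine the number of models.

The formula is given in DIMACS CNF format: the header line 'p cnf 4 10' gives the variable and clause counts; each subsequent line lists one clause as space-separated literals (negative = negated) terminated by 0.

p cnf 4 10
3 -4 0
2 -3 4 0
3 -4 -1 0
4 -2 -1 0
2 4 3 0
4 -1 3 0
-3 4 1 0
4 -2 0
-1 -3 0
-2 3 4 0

2

There are 2^4 = 16 truth assignments over (x1, x2, x3, x4).
Split on x4. With x4 = True, the clauses containing x4 are satisfied and ¬x4 drops from the rest; 2 of the 2^3 = 8 assignments to the other variables satisfy what remains.
With x4 = False, by the same count on the reduced clause set, 0 assignments work.
(One model: x1=F, x2=F, x3=T, x4=T.)
Total: 2 + 0 = 2.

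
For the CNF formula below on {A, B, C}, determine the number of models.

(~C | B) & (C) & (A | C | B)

2

There are 2^3 = 8 truth assignments over (A, B, C).
Check each against the 3 clauses (columns in the order A, B, C):
  F F F  ✗ fails (C)
  F F T  ✗ fails (~C | B)
  F T F  ✗ fails (C)
  F T T  ✓ satisfies all
  T F F  ✗ fails (C)
  T F T  ✗ fails (~C | B)
  T T F  ✗ fails (C)
  T T T  ✓ satisfies all
2 of the 8 rows are models.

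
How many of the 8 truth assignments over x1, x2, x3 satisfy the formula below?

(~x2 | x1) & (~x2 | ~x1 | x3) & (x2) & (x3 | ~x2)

1

There are 2^3 = 8 truth assignments over (x1, x2, x3).
Check each against the 4 clauses (columns in the order x1, x2, x3):
  F F F  ✗ fails (x2)
  F F T  ✗ fails (x2)
  F T F  ✗ fails (~x2 | x1)
  F T T  ✗ fails (~x2 | x1)
  T F F  ✗ fails (x2)
  T F T  ✗ fails (x2)
  T T F  ✗ fails (~x2 | ~x1 | x3)
  T T T  ✓ satisfies all
1 of the 8 rows is a model.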